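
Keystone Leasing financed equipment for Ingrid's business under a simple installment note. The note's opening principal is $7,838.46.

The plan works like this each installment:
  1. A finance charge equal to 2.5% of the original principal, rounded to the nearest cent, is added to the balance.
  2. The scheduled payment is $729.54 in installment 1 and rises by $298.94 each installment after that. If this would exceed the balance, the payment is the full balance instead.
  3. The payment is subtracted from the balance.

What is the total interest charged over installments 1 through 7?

Installment 1: $7,838.46 +$195.96 interest = $8,034.42; pay $729.54 → $7,304.88
Installment 2: $7,304.88 +$195.96 interest = $7,500.84; pay $1,028.48 → $6,472.36
Installment 3: $6,472.36 +$195.96 interest = $6,668.32; pay $1,327.42 → $5,340.90
Installment 4: $5,340.90 +$195.96 interest = $5,536.86; pay $1,626.36 → $3,910.50
Installment 5: $3,910.50 +$195.96 interest = $4,106.46; pay $1,925.30 → $2,181.16
Installment 6: $2,181.16 +$195.96 interest = $2,377.12; pay $2,224.24 → $152.88
Installment 7: $152.88 +$195.96 interest = $348.84; pay $348.84 → $0.00
Total interest: $195.96 + $195.96 + $195.96 + $195.96 + $195.96 + $195.96 + $195.96 = $1,371.72

$1,371.72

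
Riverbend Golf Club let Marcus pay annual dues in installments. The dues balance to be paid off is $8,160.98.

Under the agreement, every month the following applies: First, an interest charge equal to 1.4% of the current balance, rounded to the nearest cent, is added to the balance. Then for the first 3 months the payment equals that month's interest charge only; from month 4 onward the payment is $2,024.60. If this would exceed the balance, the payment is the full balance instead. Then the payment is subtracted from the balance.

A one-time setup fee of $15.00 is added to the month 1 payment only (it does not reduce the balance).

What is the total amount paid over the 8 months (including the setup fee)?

$8,818.78

# | Opening | Interest | Payment | Fee | End bal
1 | $8,160.98 | $114.25 | $114.25 | $15.00 | $8,160.98
2 | $8,160.98 | $114.25 | $114.25 | — | $8,160.98
3 | $8,160.98 | $114.25 | $114.25 | — | $8,160.98
4 | $8,160.98 | $114.25 | $2,024.60 | — | $6,250.63
5 | $6,250.63 | $87.51 | $2,024.60 | — | $4,313.54
6 | $4,313.54 | $60.39 | $2,024.60 | — | $2,349.33
7 | $2,349.33 | $32.89 | $2,024.60 | — | $357.62
8 | $357.62 | $5.01 | $362.63 | — | $0.00
Total paid: $8,818.78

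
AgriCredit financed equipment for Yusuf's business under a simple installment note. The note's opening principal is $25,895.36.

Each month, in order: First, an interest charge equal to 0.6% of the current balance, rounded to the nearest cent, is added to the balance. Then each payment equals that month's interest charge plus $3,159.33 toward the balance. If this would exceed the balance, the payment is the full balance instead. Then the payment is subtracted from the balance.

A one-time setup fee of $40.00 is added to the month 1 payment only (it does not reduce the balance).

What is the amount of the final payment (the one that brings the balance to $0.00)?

$624.44

Month 1: opening $25,895.36; interest $155.37 → $26,050.73; payment $3,314.70 (+ $40.00 fee); balance $22,736.03
Month 2: opening $22,736.03; interest $136.42 → $22,872.45; payment $3,295.75; balance $19,576.70
Month 3: opening $19,576.70; interest $117.46 → $19,694.16; payment $3,276.79; balance $16,417.37
Month 4: opening $16,417.37; interest $98.50 → $16,515.87; payment $3,257.83; balance $13,258.04
Month 5: opening $13,258.04; interest $79.55 → $13,337.59; payment $3,238.88; balance $10,098.71
Month 6: opening $10,098.71; interest $60.59 → $10,159.30; payment $3,219.92; balance $6,939.38
Month 7: opening $6,939.38; interest $41.64 → $6,981.02; payment $3,200.97; balance $3,780.05
Month 8: opening $3,780.05; interest $22.68 → $3,802.73; payment $3,182.01; balance $620.72
Month 9: opening $620.72; interest $3.72 → $624.44; payment $624.44; balance $0.00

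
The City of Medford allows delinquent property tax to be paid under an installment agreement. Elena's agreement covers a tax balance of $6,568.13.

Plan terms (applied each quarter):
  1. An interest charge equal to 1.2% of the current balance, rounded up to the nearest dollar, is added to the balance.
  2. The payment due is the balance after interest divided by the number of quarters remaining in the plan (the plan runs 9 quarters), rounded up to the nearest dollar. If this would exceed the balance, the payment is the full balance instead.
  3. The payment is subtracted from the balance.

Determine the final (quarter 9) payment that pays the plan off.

Quarter 1: $6,568.13 +$79.00 interest = $6,647.13; pay $739.00 → $5,908.13
Quarter 2: $5,908.13 +$71.00 interest = $5,979.13; pay $748.00 → $5,231.13
Quarter 3: $5,231.13 +$63.00 interest = $5,294.13; pay $757.00 → $4,537.13
Quarter 4: $4,537.13 +$55.00 interest = $4,592.13; pay $766.00 → $3,826.13
Quarter 5: $3,826.13 +$46.00 interest = $3,872.13; pay $775.00 → $3,097.13
Quarter 6: $3,097.13 +$38.00 interest = $3,135.13; pay $784.00 → $2,351.13
Quarter 7: $2,351.13 +$29.00 interest = $2,380.13; pay $794.00 → $1,586.13
Quarter 8: $1,586.13 +$20.00 interest = $1,606.13; pay $804.00 → $802.13
Quarter 9: $802.13 +$10.00 interest = $812.13; pay $812.13 → $0.00

$812.13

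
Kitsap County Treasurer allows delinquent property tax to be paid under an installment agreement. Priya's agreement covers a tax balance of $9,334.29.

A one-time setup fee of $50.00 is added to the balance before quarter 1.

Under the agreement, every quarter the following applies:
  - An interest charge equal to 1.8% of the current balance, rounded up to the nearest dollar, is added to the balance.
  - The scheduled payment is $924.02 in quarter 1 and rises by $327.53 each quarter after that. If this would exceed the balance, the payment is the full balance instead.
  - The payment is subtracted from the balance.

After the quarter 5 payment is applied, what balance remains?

Quarter 1: opening $9,384.29; interest $169.00 → $9,553.29; payment $924.02; balance $8,629.27
Quarter 2: opening $8,629.27; interest $156.00 → $8,785.27; payment $1,251.55; balance $7,533.72
Quarter 3: opening $7,533.72; interest $136.00 → $7,669.72; payment $1,579.08; balance $6,090.64
Quarter 4: opening $6,090.64; interest $110.00 → $6,200.64; payment $1,906.61; balance $4,294.03
Quarter 5: opening $4,294.03; interest $78.00 → $4,372.03; payment $2,234.14; balance $2,137.89

$2,137.89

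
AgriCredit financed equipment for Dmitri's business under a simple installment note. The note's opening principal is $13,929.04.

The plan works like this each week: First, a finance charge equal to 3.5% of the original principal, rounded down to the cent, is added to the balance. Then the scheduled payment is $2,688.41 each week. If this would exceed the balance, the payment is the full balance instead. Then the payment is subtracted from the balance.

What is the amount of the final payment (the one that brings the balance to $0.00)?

# | Opening | Interest | Payment | End bal
1 | $13,929.04 | $487.51 | $2,688.41 | $11,728.14
2 | $11,728.14 | $487.51 | $2,688.41 | $9,527.24
3 | $9,527.24 | $487.51 | $2,688.41 | $7,326.34
4 | $7,326.34 | $487.51 | $2,688.41 | $5,125.44
5 | $5,125.44 | $487.51 | $2,688.41 | $2,924.54
6 | $2,924.54 | $487.51 | $2,688.41 | $723.64
7 | $723.64 | $487.51 | $1,211.15 | $0.00

$1,211.15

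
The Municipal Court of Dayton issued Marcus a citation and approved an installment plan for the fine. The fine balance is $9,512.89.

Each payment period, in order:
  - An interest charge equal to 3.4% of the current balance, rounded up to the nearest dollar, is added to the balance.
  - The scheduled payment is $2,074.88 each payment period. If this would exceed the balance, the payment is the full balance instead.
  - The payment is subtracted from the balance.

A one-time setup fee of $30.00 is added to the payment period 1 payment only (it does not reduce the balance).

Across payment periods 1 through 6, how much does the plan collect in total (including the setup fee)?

Payment period 1: $9,512.89 +$324.00 interest = $9,836.89; pay $2,074.88 (+ $30.00 fee) → $7,762.01
Payment period 2: $7,762.01 +$264.00 interest = $8,026.01; pay $2,074.88 → $5,951.13
Payment period 3: $5,951.13 +$203.00 interest = $6,154.13; pay $2,074.88 → $4,079.25
Payment period 4: $4,079.25 +$139.00 interest = $4,218.25; pay $2,074.88 → $2,143.37
Payment period 5: $2,143.37 +$73.00 interest = $2,216.37; pay $2,074.88 → $141.49
Payment period 6: $141.49 +$5.00 interest = $146.49; pay $146.49 → $0.00
Total paid: $10,550.89

$10,550.89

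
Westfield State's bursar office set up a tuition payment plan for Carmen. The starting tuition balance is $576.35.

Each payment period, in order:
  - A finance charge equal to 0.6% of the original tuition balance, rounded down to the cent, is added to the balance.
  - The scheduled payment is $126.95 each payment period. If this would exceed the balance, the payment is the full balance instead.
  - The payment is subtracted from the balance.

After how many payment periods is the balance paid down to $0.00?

Payment period 1: opening $576.35; interest $3.45 → $579.80; payment $126.95; balance $452.85
Payment period 2: opening $452.85; interest $3.45 → $456.30; payment $126.95; balance $329.35
Payment period 3: opening $329.35; interest $3.45 → $332.80; payment $126.95; balance $205.85
Payment period 4: opening $205.85; interest $3.45 → $209.30; payment $126.95; balance $82.35
Payment period 5: opening $82.35; interest $3.45 → $85.80; payment $85.80; balance $0.00
Balance reaches $0.00 in payment period 5.

5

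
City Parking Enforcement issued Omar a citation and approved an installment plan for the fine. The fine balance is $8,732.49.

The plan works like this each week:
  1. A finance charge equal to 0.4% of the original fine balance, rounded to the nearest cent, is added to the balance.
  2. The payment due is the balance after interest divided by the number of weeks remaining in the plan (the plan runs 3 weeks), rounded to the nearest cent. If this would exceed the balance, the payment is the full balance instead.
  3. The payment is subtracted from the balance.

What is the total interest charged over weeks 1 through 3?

$104.79

Week 1: opening $8,732.49; interest $34.93 → $8,767.42; payment $2,922.47; balance $5,844.95
Week 2: opening $5,844.95; interest $34.93 → $5,879.88; payment $2,939.94; balance $2,939.94
Week 3: opening $2,939.94; interest $34.93 → $2,974.87; payment $2,974.87; balance $0.00
Total interest: $34.93 + $34.93 + $34.93 = $104.79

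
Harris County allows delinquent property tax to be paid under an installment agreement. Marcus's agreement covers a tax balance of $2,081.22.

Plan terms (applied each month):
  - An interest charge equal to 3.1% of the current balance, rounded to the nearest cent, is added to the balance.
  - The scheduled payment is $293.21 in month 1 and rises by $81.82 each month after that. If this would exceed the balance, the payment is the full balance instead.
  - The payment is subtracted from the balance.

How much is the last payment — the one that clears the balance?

$21.32

Month 1: opening $2,081.22; interest $64.52 → $2,145.74; payment $293.21; balance $1,852.53
Month 2: opening $1,852.53; interest $57.43 → $1,909.96; payment $375.03; balance $1,534.93
Month 3: opening $1,534.93; interest $47.58 → $1,582.51; payment $456.85; balance $1,125.66
Month 4: opening $1,125.66; interest $34.90 → $1,160.56; payment $538.67; balance $621.89
Month 5: opening $621.89; interest $19.28 → $641.17; payment $620.49; balance $20.68
Month 6: opening $20.68; interest $0.64 → $21.32; payment $21.32; balance $0.00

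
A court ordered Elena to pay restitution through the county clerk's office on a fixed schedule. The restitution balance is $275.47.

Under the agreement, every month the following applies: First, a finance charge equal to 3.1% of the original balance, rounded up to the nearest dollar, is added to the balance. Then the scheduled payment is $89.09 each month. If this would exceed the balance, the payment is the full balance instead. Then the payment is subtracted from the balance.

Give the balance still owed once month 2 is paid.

# | Opening | Interest | Payment | End bal
1 | $275.47 | $9.00 | $89.09 | $195.38
2 | $195.38 | $9.00 | $89.09 | $115.29

$115.29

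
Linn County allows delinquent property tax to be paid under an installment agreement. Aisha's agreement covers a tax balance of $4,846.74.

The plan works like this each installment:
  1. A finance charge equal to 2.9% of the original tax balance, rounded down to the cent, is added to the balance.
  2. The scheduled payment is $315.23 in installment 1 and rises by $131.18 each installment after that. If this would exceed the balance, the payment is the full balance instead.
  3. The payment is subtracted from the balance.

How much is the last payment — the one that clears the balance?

Installment 1: $4,846.74 +$140.55 interest = $4,987.29; pay $315.23 → $4,672.06
Installment 2: $4,672.06 +$140.55 interest = $4,812.61; pay $446.41 → $4,366.20
Installment 3: $4,366.20 +$140.55 interest = $4,506.75; pay $577.59 → $3,929.16
Installment 4: $3,929.16 +$140.55 interest = $4,069.71; pay $708.77 → $3,360.94
Installment 5: $3,360.94 +$140.55 interest = $3,501.49; pay $839.95 → $2,661.54
Installment 6: $2,661.54 +$140.55 interest = $2,802.09; pay $971.13 → $1,830.96
Installment 7: $1,830.96 +$140.55 interest = $1,971.51; pay $1,102.31 → $869.20
Installment 8: $869.20 +$140.55 interest = $1,009.75; pay $1,009.75 → $0.00

$1,009.75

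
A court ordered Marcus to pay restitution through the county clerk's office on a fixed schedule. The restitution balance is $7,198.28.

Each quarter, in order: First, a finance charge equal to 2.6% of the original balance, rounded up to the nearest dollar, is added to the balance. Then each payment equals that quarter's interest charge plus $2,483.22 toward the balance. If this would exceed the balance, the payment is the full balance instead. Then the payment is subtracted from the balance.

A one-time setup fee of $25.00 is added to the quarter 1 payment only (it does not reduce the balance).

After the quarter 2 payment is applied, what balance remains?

Quarter 1: $7,198.28 +$188.00 interest = $7,386.28; pay $2,671.22 (+ $25.00 fee) → $4,715.06
Quarter 2: $4,715.06 +$188.00 interest = $4,903.06; pay $2,671.22 → $2,231.84

$2,231.84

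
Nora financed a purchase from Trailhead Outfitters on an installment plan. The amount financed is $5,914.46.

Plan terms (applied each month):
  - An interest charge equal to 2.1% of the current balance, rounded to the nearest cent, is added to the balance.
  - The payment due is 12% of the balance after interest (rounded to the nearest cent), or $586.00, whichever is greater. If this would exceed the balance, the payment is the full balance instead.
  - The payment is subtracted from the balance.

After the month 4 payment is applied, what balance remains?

$3,792.88

Month 1: $5,914.46 +$124.20 interest = $6,038.66; pay $724.64 → $5,314.02
Month 2: $5,314.02 +$111.59 interest = $5,425.61; pay $651.07 → $4,774.54
Month 3: $4,774.54 +$100.27 interest = $4,874.81; pay $586.00 → $4,288.81
Month 4: $4,288.81 +$90.07 interest = $4,378.88; pay $586.00 → $3,792.88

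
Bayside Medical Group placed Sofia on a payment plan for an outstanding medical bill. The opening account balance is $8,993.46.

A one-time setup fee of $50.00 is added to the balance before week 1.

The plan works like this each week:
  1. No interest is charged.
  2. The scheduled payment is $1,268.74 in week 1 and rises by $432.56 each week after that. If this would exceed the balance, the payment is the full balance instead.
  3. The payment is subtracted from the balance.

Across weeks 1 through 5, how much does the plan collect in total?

Week 1: opening $9,043.46; payment $1,268.74; balance $7,774.72
Week 2: opening $7,774.72; payment $1,701.30; balance $6,073.42
Week 3: opening $6,073.42; payment $2,133.86; balance $3,939.56
Week 4: opening $3,939.56; payment $2,566.42; balance $1,373.14
Week 5: opening $1,373.14; payment $1,373.14; balance $0.00
Total paid: $9,043.46

$9,043.46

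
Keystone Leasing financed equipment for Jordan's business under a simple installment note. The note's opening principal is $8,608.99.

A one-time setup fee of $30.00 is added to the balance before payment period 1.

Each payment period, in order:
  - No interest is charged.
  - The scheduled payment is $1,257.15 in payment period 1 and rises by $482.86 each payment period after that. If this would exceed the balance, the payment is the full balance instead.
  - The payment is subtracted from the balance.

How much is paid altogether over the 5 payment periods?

$8,638.99

Payment period 1: $8,638.99 − $1,257.15 → $7,381.84
Payment period 2: $7,381.84 − $1,740.01 → $5,641.83
Payment period 3: $5,641.83 − $2,222.87 → $3,418.96
Payment period 4: $3,418.96 − $2,705.73 → $713.23
Payment period 5: $713.23 − $713.23 → $0.00
Total paid: $8,638.99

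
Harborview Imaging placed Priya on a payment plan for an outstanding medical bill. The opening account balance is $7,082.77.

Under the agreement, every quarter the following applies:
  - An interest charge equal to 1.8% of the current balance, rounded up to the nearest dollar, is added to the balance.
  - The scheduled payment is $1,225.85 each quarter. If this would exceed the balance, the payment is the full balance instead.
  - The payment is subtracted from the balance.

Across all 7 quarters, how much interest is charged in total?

Quarter 1: $7,082.77 +$128.00 interest = $7,210.77; pay $1,225.85 → $5,984.92
Quarter 2: $5,984.92 +$108.00 interest = $6,092.92; pay $1,225.85 → $4,867.07
Quarter 3: $4,867.07 +$88.00 interest = $4,955.07; pay $1,225.85 → $3,729.22
Quarter 4: $3,729.22 +$68.00 interest = $3,797.22; pay $1,225.85 → $2,571.37
Quarter 5: $2,571.37 +$47.00 interest = $2,618.37; pay $1,225.85 → $1,392.52
Quarter 6: $1,392.52 +$26.00 interest = $1,418.52; pay $1,225.85 → $192.67
Quarter 7: $192.67 +$4.00 interest = $196.67; pay $196.67 → $0.00
Total interest: $128.00 + $108.00 + $88.00 + $68.00 + $47.00 + $26.00 + $4.00 = $469.00

$469.00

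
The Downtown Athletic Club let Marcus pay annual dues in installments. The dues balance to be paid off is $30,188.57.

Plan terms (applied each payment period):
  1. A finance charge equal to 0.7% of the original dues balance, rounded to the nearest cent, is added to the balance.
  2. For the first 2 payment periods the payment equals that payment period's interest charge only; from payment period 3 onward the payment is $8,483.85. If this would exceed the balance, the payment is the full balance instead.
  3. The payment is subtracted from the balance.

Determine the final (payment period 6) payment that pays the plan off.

$5,582.30

Payment period 1: opening $30,188.57; interest $211.32 → $30,399.89; payment $211.32; balance $30,188.57
Payment period 2: opening $30,188.57; interest $211.32 → $30,399.89; payment $211.32; balance $30,188.57
Payment period 3: opening $30,188.57; interest $211.32 → $30,399.89; payment $8,483.85; balance $21,916.04
Payment period 4: opening $21,916.04; interest $211.32 → $22,127.36; payment $8,483.85; balance $13,643.51
Payment period 5: opening $13,643.51; interest $211.32 → $13,854.83; payment $8,483.85; balance $5,370.98
Payment period 6: opening $5,370.98; interest $211.32 → $5,582.30; payment $5,582.30; balance $0.00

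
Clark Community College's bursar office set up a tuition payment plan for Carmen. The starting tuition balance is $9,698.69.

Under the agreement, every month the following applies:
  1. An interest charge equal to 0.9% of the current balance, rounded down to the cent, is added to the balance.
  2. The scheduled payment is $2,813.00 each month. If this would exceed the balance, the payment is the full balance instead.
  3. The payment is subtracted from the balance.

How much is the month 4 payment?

Month 1: opening $9,698.69; interest $87.28 → $9,785.97; payment $2,813.00; balance $6,972.97
Month 2: opening $6,972.97; interest $62.75 → $7,035.72; payment $2,813.00; balance $4,222.72
Month 3: opening $4,222.72; interest $38.00 → $4,260.72; payment $2,813.00; balance $1,447.72
Month 4: opening $1,447.72; interest $13.02 → $1,460.74; payment $1,460.74; balance $0.00

$1,460.74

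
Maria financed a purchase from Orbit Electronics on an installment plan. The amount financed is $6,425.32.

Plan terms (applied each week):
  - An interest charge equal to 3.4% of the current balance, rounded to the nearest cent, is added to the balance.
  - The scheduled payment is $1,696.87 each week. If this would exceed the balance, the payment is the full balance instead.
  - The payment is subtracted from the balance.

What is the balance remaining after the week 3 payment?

Week 1: opening $6,425.32; interest $218.46 → $6,643.78; payment $1,696.87; balance $4,946.91
Week 2: opening $4,946.91; interest $168.19 → $5,115.10; payment $1,696.87; balance $3,418.23
Week 3: opening $3,418.23; interest $116.22 → $3,534.45; payment $1,696.87; balance $1,837.58

$1,837.58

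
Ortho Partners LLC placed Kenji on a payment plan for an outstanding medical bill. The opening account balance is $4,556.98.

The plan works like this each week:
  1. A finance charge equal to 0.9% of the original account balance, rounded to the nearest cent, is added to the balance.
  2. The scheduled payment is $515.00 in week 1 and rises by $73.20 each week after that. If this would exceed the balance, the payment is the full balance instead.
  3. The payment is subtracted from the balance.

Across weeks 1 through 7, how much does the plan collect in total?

$4,844.05

Week 1: opening $4,556.98; interest $41.01 → $4,597.99; payment $515.00; balance $4,082.99
Week 2: opening $4,082.99; interest $41.01 → $4,124.00; payment $588.20; balance $3,535.80
Week 3: opening $3,535.80; interest $41.01 → $3,576.81; payment $661.40; balance $2,915.41
Week 4: opening $2,915.41; interest $41.01 → $2,956.42; payment $734.60; balance $2,221.82
Week 5: opening $2,221.82; interest $41.01 → $2,262.83; payment $807.80; balance $1,455.03
Week 6: opening $1,455.03; interest $41.01 → $1,496.04; payment $881.00; balance $615.04
Week 7: opening $615.04; interest $41.01 → $656.05; payment $656.05; balance $0.00
Total paid: $4,844.05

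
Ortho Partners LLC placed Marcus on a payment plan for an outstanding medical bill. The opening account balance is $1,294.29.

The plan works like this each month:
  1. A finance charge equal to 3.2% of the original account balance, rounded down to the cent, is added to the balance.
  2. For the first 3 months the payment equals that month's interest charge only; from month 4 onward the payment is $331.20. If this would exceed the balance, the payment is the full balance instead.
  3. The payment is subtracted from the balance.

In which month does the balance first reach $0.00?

8

# | Opening | Interest | Payment | End bal
1 | $1,294.29 | $41.41 | $41.41 | $1,294.29
2 | $1,294.29 | $41.41 | $41.41 | $1,294.29
3 | $1,294.29 | $41.41 | $41.41 | $1,294.29
4 | $1,294.29 | $41.41 | $331.20 | $1,004.50
5 | $1,004.50 | $41.41 | $331.20 | $714.71
6 | $714.71 | $41.41 | $331.20 | $424.92
7 | $424.92 | $41.41 | $331.20 | $135.13
8 | $135.13 | $41.41 | $176.54 | $0.00
Balance reaches $0.00 in month 8.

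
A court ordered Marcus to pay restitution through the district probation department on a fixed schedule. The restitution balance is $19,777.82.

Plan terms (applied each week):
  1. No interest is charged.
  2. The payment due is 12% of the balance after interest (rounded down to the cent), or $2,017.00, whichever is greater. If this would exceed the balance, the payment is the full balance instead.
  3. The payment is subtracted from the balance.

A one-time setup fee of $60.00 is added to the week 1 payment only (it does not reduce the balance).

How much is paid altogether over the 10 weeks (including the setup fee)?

Week 1: $19,777.82 − $2,373.33 (+ $60.00 fee) → $17,404.49
Week 2: $17,404.49 − $2,088.53 → $15,315.96
Week 3: $15,315.96 − $2,017.00 → $13,298.96
Week 4: $13,298.96 − $2,017.00 → $11,281.96
Week 5: $11,281.96 − $2,017.00 → $9,264.96
Week 6: $9,264.96 − $2,017.00 → $7,247.96
Week 7: $7,247.96 − $2,017.00 → $5,230.96
Week 8: $5,230.96 − $2,017.00 → $3,213.96
Week 9: $3,213.96 − $2,017.00 → $1,196.96
Week 10: $1,196.96 − $1,196.96 → $0.00
Total paid: $19,837.82

$19,837.82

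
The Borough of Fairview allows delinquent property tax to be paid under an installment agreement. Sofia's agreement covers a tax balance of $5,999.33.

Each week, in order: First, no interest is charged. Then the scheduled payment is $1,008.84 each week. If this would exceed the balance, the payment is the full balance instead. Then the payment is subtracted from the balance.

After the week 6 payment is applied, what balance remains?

$0.00

Week 1: $5,999.33 − $1,008.84 → $4,990.49
Week 2: $4,990.49 − $1,008.84 → $3,981.65
Week 3: $3,981.65 − $1,008.84 → $2,972.81
Week 4: $2,972.81 − $1,008.84 → $1,963.97
Week 5: $1,963.97 − $1,008.84 → $955.13
Week 6: $955.13 − $955.13 → $0.00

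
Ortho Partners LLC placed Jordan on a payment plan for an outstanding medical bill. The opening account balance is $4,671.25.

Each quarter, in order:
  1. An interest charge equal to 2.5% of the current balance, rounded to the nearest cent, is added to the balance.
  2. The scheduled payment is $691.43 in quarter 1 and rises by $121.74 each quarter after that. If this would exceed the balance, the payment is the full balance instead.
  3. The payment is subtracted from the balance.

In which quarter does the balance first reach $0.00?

6

# | Opening | Interest | Payment | End bal
1 | $4,671.25 | $116.78 | $691.43 | $4,096.60
2 | $4,096.60 | $102.42 | $813.17 | $3,385.85
3 | $3,385.85 | $84.65 | $934.91 | $2,535.59
4 | $2,535.59 | $63.39 | $1,056.65 | $1,542.33
5 | $1,542.33 | $38.56 | $1,178.39 | $402.50
6 | $402.50 | $10.06 | $412.56 | $0.00
Balance reaches $0.00 in quarter 6.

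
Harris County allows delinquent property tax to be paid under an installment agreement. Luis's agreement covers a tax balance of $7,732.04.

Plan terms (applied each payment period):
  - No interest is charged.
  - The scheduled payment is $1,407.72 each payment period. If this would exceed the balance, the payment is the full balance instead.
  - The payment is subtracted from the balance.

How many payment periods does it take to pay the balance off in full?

6

Payment period 1: $7,732.04 − $1,407.72 → $6,324.32
Payment period 2: $6,324.32 − $1,407.72 → $4,916.60
Payment period 3: $4,916.60 − $1,407.72 → $3,508.88
Payment period 4: $3,508.88 − $1,407.72 → $2,101.16
Payment period 5: $2,101.16 − $1,407.72 → $693.44
Payment period 6: $693.44 − $693.44 → $0.00
Balance reaches $0.00 in payment period 6.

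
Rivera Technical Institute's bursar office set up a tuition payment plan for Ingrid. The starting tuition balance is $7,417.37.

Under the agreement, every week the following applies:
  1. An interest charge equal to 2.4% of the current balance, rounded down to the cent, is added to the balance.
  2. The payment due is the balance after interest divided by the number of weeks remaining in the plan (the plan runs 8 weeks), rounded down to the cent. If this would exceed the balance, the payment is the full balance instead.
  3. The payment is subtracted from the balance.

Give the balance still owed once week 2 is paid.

# | Opening | Interest | Payment | End bal
1 | $7,417.37 | $178.01 | $949.42 | $6,645.96
2 | $6,645.96 | $159.50 | $972.20 | $5,833.26

$5,833.26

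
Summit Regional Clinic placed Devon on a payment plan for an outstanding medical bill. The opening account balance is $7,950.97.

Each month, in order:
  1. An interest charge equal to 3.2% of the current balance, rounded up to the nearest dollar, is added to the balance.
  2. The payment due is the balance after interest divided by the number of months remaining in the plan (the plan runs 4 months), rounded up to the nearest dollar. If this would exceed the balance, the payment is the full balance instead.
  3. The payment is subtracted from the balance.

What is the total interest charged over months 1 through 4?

$658.00

Month 1: $7,950.97 +$255.00 interest = $8,205.97; pay $2,052.00 → $6,153.97
Month 2: $6,153.97 +$197.00 interest = $6,350.97; pay $2,117.00 → $4,233.97
Month 3: $4,233.97 +$136.00 interest = $4,369.97; pay $2,185.00 → $2,184.97
Month 4: $2,184.97 +$70.00 interest = $2,254.97; pay $2,254.97 → $0.00
Total interest: $255.00 + $197.00 + $136.00 + $70.00 = $658.00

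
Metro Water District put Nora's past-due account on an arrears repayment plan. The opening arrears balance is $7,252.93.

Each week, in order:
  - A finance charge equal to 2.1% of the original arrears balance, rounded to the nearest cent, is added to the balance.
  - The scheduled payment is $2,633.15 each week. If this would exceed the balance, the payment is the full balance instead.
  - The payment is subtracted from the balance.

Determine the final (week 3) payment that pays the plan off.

$2,443.56

# | Opening | Interest | Payment | End bal
1 | $7,252.93 | $152.31 | $2,633.15 | $4,772.09
2 | $4,772.09 | $152.31 | $2,633.15 | $2,291.25
3 | $2,291.25 | $152.31 | $2,443.56 | $0.00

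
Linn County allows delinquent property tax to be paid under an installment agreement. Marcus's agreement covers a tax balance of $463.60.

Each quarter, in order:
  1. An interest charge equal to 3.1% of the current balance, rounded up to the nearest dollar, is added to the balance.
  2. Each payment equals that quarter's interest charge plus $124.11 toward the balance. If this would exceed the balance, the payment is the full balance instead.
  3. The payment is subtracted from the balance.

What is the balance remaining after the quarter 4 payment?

$0.00

# | Opening | Interest | Payment | End bal
1 | $463.60 | $15.00 | $139.11 | $339.49
2 | $339.49 | $11.00 | $135.11 | $215.38
3 | $215.38 | $7.00 | $131.11 | $91.27
4 | $91.27 | $3.00 | $94.27 | $0.00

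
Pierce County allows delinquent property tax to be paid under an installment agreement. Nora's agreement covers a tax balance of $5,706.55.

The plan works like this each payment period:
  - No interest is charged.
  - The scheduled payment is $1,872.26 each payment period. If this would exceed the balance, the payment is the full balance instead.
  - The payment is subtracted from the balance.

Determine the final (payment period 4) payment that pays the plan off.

$89.77

Payment period 1: $5,706.55 − $1,872.26 → $3,834.29
Payment period 2: $3,834.29 − $1,872.26 → $1,962.03
Payment period 3: $1,962.03 − $1,872.26 → $89.77
Payment period 4: $89.77 − $89.77 → $0.00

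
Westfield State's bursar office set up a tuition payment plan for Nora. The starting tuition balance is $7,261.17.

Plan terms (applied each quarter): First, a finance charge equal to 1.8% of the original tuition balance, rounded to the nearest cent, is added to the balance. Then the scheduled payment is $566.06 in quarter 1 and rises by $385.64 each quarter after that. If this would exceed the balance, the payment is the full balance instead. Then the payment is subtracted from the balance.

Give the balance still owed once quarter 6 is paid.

Quarter 1: opening $7,261.17; interest $130.70 → $7,391.87; payment $566.06; balance $6,825.81
Quarter 2: opening $6,825.81; interest $130.70 → $6,956.51; payment $951.70; balance $6,004.81
Quarter 3: opening $6,004.81; interest $130.70 → $6,135.51; payment $1,337.34; balance $4,798.17
Quarter 4: opening $4,798.17; interest $130.70 → $4,928.87; payment $1,722.98; balance $3,205.89
Quarter 5: opening $3,205.89; interest $130.70 → $3,336.59; payment $2,108.62; balance $1,227.97
Quarter 6: opening $1,227.97; interest $130.70 → $1,358.67; payment $1,358.67; balance $0.00

$0.00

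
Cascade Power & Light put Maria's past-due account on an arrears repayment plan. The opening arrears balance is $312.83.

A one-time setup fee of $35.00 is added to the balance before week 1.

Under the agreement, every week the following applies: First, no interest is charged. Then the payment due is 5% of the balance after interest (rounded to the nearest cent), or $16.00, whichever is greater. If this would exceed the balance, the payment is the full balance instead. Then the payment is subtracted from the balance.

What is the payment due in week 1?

Week 1: $347.83 − $17.39 → $330.44

$17.39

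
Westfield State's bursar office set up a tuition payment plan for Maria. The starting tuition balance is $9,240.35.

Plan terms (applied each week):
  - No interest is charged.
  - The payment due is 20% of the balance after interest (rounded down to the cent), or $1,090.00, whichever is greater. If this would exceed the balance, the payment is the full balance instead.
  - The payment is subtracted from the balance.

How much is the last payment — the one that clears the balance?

# | Opening | Payment | End bal
1 | $9,240.35 | $1,848.07 | $7,392.28
2 | $7,392.28 | $1,478.45 | $5,913.83
3 | $5,913.83 | $1,182.76 | $4,731.07
4 | $4,731.07 | $1,090.00 | $3,641.07
5 | $3,641.07 | $1,090.00 | $2,551.07
6 | $2,551.07 | $1,090.00 | $1,461.07
7 | $1,461.07 | $1,090.00 | $371.07
8 | $371.07 | $371.07 | $0.00

$371.07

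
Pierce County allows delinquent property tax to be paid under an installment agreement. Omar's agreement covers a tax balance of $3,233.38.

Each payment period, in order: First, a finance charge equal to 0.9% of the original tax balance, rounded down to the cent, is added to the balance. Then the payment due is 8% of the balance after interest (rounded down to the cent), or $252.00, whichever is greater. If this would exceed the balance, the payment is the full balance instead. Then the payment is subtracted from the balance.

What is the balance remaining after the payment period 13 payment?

$326.69

# | Opening | Interest | Payment | End bal
1 | $3,233.38 | $29.10 | $260.99 | $3,001.49
2 | $3,001.49 | $29.10 | $252.00 | $2,778.59
3 | $2,778.59 | $29.10 | $252.00 | $2,555.69
4 | $2,555.69 | $29.10 | $252.00 | $2,332.79
5 | $2,332.79 | $29.10 | $252.00 | $2,109.89
6 | $2,109.89 | $29.10 | $252.00 | $1,886.99
7 | $1,886.99 | $29.10 | $252.00 | $1,664.09
8 | $1,664.09 | $29.10 | $252.00 | $1,441.19
9 | $1,441.19 | $29.10 | $252.00 | $1,218.29
10 | $1,218.29 | $29.10 | $252.00 | $995.39
11 | $995.39 | $29.10 | $252.00 | $772.49
12 | $772.49 | $29.10 | $252.00 | $549.59
13 | $549.59 | $29.10 | $252.00 | $326.69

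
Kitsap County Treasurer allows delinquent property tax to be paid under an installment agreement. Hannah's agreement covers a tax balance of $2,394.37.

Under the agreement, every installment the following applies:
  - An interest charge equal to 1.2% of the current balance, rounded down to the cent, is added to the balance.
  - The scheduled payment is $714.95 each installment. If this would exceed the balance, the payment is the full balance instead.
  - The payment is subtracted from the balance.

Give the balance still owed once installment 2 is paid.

$1,013.69

Installment 1: $2,394.37 +$28.73 interest = $2,423.10; pay $714.95 → $1,708.15
Installment 2: $1,708.15 +$20.49 interest = $1,728.64; pay $714.95 → $1,013.69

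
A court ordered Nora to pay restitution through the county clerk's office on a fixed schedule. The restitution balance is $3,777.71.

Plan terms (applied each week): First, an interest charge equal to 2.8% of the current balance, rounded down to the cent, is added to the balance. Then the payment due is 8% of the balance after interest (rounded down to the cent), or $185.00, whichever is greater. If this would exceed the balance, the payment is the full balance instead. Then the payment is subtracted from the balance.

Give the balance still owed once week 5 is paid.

Week 1: $3,777.71 +$105.77 interest = $3,883.48; pay $310.67 → $3,572.81
Week 2: $3,572.81 +$100.03 interest = $3,672.84; pay $293.82 → $3,379.02
Week 3: $3,379.02 +$94.61 interest = $3,473.63; pay $277.89 → $3,195.74
Week 4: $3,195.74 +$89.48 interest = $3,285.22; pay $262.81 → $3,022.41
Week 5: $3,022.41 +$84.62 interest = $3,107.03; pay $248.56 → $2,858.47

$2,858.47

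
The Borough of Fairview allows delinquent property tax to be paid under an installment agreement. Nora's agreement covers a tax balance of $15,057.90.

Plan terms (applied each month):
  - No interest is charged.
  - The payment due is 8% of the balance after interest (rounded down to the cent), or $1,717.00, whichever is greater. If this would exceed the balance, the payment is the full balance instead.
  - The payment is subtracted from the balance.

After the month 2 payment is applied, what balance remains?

$11,623.90

Month 1: opening $15,057.90; payment $1,717.00; balance $13,340.90
Month 2: opening $13,340.90; payment $1,717.00; balance $11,623.90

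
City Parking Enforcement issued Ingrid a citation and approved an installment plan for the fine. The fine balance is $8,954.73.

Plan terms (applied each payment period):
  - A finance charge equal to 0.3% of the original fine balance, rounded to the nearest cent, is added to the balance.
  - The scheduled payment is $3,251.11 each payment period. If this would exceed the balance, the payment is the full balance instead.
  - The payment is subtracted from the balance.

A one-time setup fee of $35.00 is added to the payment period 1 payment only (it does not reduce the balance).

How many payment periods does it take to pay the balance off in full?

3

Payment period 1: $8,954.73 +$26.86 interest = $8,981.59; pay $3,251.11 (+ $35.00 fee) → $5,730.48
Payment period 2: $5,730.48 +$26.86 interest = $5,757.34; pay $3,251.11 → $2,506.23
Payment period 3: $2,506.23 +$26.86 interest = $2,533.09; pay $2,533.09 → $0.00
Balance reaches $0.00 in payment period 3.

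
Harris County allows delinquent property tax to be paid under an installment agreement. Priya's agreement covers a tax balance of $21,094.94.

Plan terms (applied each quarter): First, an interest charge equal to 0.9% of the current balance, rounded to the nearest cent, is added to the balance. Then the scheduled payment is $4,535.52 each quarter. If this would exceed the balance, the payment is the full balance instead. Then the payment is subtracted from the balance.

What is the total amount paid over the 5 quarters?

Quarter 1: $21,094.94 +$189.85 interest = $21,284.79; pay $4,535.52 → $16,749.27
Quarter 2: $16,749.27 +$150.74 interest = $16,900.01; pay $4,535.52 → $12,364.49
Quarter 3: $12,364.49 +$111.28 interest = $12,475.77; pay $4,535.52 → $7,940.25
Quarter 4: $7,940.25 +$71.46 interest = $8,011.71; pay $4,535.52 → $3,476.19
Quarter 5: $3,476.19 +$31.29 interest = $3,507.48; pay $3,507.48 → $0.00
Total paid: $21,649.56

$21,649.56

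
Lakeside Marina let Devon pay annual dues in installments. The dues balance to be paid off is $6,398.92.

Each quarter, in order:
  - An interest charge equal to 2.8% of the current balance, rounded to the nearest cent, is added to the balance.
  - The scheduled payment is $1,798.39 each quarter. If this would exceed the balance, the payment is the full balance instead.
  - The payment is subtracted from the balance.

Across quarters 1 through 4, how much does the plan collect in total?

Quarter 1: opening $6,398.92; interest $179.17 → $6,578.09; payment $1,798.39; balance $4,779.70
Quarter 2: opening $4,779.70; interest $133.83 → $4,913.53; payment $1,798.39; balance $3,115.14
Quarter 3: opening $3,115.14; interest $87.22 → $3,202.36; payment $1,798.39; balance $1,403.97
Quarter 4: opening $1,403.97; interest $39.31 → $1,443.28; payment $1,443.28; balance $0.00
Total paid: $6,838.45

$6,838.45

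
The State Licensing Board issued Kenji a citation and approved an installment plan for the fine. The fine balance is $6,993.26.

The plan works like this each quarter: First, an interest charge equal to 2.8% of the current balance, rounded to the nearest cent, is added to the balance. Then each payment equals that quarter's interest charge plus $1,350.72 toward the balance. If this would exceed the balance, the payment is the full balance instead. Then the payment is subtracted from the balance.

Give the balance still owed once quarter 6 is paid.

# | Opening | Interest | Payment | End bal
1 | $6,993.26 | $195.81 | $1,546.53 | $5,642.54
2 | $5,642.54 | $157.99 | $1,508.71 | $4,291.82
3 | $4,291.82 | $120.17 | $1,470.89 | $2,941.10
4 | $2,941.10 | $82.35 | $1,433.07 | $1,590.38
5 | $1,590.38 | $44.53 | $1,395.25 | $239.66
6 | $239.66 | $6.71 | $246.37 | $0.00

$0.00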